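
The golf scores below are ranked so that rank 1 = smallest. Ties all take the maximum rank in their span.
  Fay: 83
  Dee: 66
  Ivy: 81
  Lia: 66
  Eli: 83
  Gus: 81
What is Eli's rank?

6

Sorted (ascending): 66, 66, 81, 81, 83, 83
The 2 values of 66 occupy positions 1–2 → each gets rank 2.
The 2 values of 81 occupy positions 3–4 → each gets rank 4.
The 2 values of 83 occupy positions 5–6 → each gets rank 6.
Eli has value 83 → rank 6.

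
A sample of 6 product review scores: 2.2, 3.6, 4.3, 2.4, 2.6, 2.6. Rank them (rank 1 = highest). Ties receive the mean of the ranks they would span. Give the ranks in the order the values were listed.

Sorted (descending): 4.3, 3.6, 2.6, 2.6, 2.4, 2.2
The 2 values of 2.6 occupy positions 3–4 → average rank (3+4)/2 = 3.5.

6, 2, 1, 5, 3.5, 3.5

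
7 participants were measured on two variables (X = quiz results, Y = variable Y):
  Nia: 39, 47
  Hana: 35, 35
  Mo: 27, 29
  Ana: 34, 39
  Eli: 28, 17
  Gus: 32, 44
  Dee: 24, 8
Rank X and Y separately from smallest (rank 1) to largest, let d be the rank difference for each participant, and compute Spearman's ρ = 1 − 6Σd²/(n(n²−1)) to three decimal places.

Ranks of variable 1: 7, 6, 2, 5, 3, 4, 1
Ranks of variable 2: 7, 4, 3, 5, 2, 6, 1
d = r₁ − r₂: 0, 2, -1, 0, 1, -2, 0
d²: 0, 4, 1, 0, 1, 4, 0; Σd² = 10
ρ = 1 − 6·10/(7·48) = 1 − 60/336 = 0.821

0.821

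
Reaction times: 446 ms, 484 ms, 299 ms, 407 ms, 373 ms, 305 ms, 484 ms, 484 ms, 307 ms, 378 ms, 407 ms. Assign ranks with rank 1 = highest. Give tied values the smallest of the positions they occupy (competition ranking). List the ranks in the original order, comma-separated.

4, 1, 11, 5, 8, 10, 1, 1, 9, 7, 5

Sorted (descending): 484, 484, 484, 446, 407, 407, 378, 373, 307, 305, 299
The 3 values of 484 occupy positions 1–3 → each gets rank 1.
The 2 values of 407 occupy positions 5–6 → each gets rank 5.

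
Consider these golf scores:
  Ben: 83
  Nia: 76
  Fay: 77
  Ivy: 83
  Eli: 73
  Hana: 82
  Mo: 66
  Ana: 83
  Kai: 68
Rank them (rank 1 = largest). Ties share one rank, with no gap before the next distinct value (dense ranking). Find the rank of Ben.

1

Sorted (descending): 83, 83, 83, 82, 77, 76, 73, 68, 66
The 3 values of 83 share dense rank 1.
Remaining distinct values take the next consecutive integers.
Ben has value 83 → rank 1.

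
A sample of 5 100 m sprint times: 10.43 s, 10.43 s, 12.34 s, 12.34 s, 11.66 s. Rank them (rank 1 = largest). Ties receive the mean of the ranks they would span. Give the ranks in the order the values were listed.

4.5, 4.5, 1.5, 1.5, 3

Sorted (descending): 12.34, 12.34, 11.66, 10.43, 10.43
The 2 values of 12.34 occupy positions 1–2 → average rank (1+2)/2 = 1.5.
The 2 values of 10.43 occupy positions 4–5 → average rank (4+5)/2 = 4.5.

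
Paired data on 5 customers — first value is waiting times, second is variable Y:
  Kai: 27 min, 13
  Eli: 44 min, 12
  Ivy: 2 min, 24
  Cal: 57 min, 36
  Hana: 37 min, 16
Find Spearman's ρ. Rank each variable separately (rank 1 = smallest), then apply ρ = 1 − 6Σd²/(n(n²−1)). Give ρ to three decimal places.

0.100

Ranks of variable 1: 2, 4, 1, 5, 3
Ranks of variable 2: 2, 1, 4, 5, 3
d = r₁ − r₂: 0, 3, -3, 0, 0
d²: 0, 9, 9, 0, 0; Σd² = 18
ρ = 1 − 6·18/(5·24) = 1 − 108/120 = 0.100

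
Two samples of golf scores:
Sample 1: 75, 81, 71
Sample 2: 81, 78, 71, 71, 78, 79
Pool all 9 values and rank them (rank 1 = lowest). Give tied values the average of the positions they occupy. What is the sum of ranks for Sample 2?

30.5

Sorted (ascending): 71, 71, 71, 75, 78, 78, 79, 81, 81
The 3 values of 71 occupy positions 1–3 → average rank 2.
The 2 values of 78 occupy positions 5–6 → average rank (5+6)/2 = 5.5.
The 2 values of 81 occupy positions 8–9 → average rank (8+9)/2 = 8.5.
Sample 2 values → pooled ranks: 81→8.5, 78→5.5, 71→2, 71→2, 78→5.5, 79→7
Rank sum = 8.5 + 5.5 + 2 + 2 + 5.5 + 7 = 30.5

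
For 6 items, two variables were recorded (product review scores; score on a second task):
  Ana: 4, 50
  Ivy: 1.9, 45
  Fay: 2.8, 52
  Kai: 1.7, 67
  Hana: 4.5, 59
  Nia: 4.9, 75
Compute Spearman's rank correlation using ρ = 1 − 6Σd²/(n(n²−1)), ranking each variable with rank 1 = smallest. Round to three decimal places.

0.371

Ranks of variable 1: 4, 2, 3, 1, 5, 6
Ranks of variable 2: 2, 1, 3, 5, 4, 6
d = r₁ − r₂: 2, 1, 0, -4, 1, 0
d²: 4, 1, 0, 16, 1, 0; Σd² = 22
ρ = 1 − 6·22/(6·35) = 1 − 132/210 = 0.371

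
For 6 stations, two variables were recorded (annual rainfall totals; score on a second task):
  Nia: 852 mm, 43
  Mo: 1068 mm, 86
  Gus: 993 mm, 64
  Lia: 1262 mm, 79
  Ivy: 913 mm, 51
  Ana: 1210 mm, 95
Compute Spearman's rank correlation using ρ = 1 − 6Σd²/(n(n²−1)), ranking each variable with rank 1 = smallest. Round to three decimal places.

Ranks of variable 1: 1, 4, 3, 6, 2, 5
Ranks of variable 2: 1, 5, 3, 4, 2, 6
d = r₁ − r₂: 0, -1, 0, 2, 0, -1
d²: 0, 1, 0, 4, 0, 1; Σd² = 6
ρ = 1 − 6·6/(6·35) = 1 − 36/210 = 0.829

0.829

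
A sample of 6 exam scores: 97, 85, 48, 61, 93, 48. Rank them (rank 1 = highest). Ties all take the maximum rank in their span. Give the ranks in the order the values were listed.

Sorted (descending): 97, 93, 85, 61, 48, 48
The 2 values of 48 occupy positions 5–6 → each gets rank 6.

1, 3, 6, 4, 2, 6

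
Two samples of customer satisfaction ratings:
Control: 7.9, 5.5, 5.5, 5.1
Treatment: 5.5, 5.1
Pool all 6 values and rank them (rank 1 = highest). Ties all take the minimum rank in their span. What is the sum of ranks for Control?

10

Sorted (descending): 7.9, 5.5, 5.5, 5.5, 5.1, 5.1
The 3 values of 5.5 occupy positions 2–4 → each gets rank 2.
The 2 values of 5.1 occupy positions 5–6 → each gets rank 5.
Control values → pooled ranks: 7.9→1, 5.5→2, 5.5→2, 5.1→5
Rank sum = 1 + 2 + 2 + 5 = 10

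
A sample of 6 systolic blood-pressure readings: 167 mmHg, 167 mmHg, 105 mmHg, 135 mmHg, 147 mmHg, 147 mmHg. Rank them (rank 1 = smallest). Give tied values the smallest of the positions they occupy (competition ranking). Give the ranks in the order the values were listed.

Sorted (ascending): 105, 135, 147, 147, 167, 167
The 2 values of 147 occupy positions 3–4 → each gets rank 3.
The 2 values of 167 occupy positions 5–6 → each gets rank 5.

5, 5, 1, 2, 3, 3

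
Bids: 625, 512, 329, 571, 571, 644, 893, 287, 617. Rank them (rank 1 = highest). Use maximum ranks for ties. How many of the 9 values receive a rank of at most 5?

Sorted (descending): 893, 644, 625, 617, 571, 571, 512, 329, 287
The 2 values of 571 occupy positions 5–6 → each gets rank 6.
Ranks ≤ 5: {1, 2, 3, 4} → 4 values.

4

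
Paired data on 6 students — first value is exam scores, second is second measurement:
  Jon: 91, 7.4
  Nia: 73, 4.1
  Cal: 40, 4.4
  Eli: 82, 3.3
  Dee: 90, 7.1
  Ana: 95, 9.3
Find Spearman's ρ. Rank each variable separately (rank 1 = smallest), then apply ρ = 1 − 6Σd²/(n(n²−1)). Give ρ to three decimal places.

0.771

Ranks of variable 1: 5, 2, 1, 3, 4, 6
Ranks of variable 2: 5, 2, 3, 1, 4, 6
d = r₁ − r₂: 0, 0, -2, 2, 0, 0
d²: 0, 0, 4, 4, 0, 0; Σd² = 8
ρ = 1 − 6·8/(6·35) = 1 − 48/210 = 0.771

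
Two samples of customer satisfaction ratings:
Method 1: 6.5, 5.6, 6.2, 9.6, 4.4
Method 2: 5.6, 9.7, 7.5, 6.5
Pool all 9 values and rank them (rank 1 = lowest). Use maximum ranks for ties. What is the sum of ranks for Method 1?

22

Sorted (ascending): 4.4, 5.6, 5.6, 6.2, 6.5, 6.5, 7.5, 9.6, 9.7
The 2 values of 5.6 occupy positions 2–3 → each gets rank 3.
The 2 values of 6.5 occupy positions 5–6 → each gets rank 6.
Method 1 values → pooled ranks: 6.5→6, 5.6→3, 6.2→4, 9.6→8, 4.4→1
Rank sum = 6 + 3 + 4 + 8 + 1 = 22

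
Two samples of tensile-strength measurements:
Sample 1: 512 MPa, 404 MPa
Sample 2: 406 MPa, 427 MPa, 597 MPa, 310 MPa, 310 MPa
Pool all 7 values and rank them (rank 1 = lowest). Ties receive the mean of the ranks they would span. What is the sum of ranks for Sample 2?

Sorted (ascending): 310, 310, 404, 406, 427, 512, 597
The 2 values of 310 occupy positions 1–2 → average rank (1+2)/2 = 1.5.
Sample 2 values → pooled ranks: 406→4, 427→5, 597→7, 310→1.5, 310→1.5
Rank sum = 4 + 5 + 7 + 1.5 + 1.5 = 19

19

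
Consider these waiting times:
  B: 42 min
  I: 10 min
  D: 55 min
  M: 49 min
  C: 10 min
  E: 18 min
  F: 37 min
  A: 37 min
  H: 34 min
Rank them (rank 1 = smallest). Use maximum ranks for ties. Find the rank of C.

2

Sorted (ascending): 10, 10, 18, 34, 37, 37, 42, 49, 55
The 2 values of 10 occupy positions 1–2 → each gets rank 2.
The 2 values of 37 occupy positions 5–6 → each gets rank 6.
C has value 10 min → rank 2.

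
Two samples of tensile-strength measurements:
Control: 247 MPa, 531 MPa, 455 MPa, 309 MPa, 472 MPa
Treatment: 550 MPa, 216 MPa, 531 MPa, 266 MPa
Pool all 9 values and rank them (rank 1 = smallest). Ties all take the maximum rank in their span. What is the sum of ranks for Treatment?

Sorted (ascending): 216, 247, 266, 309, 455, 472, 531, 531, 550
The 2 values of 531 occupy positions 7–8 → each gets rank 8.
Treatment values → pooled ranks: 550→9, 216→1, 531→8, 266→3
Rank sum = 9 + 1 + 8 + 3 = 21

21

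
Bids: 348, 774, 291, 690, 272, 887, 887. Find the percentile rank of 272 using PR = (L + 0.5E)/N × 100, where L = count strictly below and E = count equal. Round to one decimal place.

7.1

N = 7.
Strictly below 272: 0. Equal to 272: 1.
PR = (0 + 0.5·1)/7 × 100 = 7.1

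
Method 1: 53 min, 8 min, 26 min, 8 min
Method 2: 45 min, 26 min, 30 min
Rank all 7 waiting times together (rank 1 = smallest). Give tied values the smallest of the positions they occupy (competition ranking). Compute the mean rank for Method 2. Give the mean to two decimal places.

4.67

Sorted (ascending): 8, 8, 26, 26, 30, 45, 53
The 2 values of 8 occupy positions 1–2 → each gets rank 1.
The 2 values of 26 occupy positions 3–4 → each gets rank 3.
Method 2 values → pooled ranks: 45→6, 26→3, 30→5
Mean rank = (6 + 3 + 5) / 3 = 4.67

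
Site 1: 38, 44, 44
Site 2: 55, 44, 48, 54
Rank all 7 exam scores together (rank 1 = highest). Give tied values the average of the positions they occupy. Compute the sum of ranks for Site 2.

11

Sorted (descending): 55, 54, 48, 44, 44, 44, 38
The 3 values of 44 occupy positions 4–6 → average rank 5.
Site 2 values → pooled ranks: 55→1, 44→5, 48→3, 54→2
Rank sum = 1 + 5 + 3 + 2 = 11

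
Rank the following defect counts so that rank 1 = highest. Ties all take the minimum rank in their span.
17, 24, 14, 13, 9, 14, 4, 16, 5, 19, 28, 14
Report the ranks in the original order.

4, 2, 6, 9, 10, 6, 12, 5, 11, 3, 1, 6

Sorted (descending): 28, 24, 19, 17, 16, 14, 14, 14, 13, 9, 5, 4
The 3 values of 14 occupy positions 6–8 → each gets rank 6.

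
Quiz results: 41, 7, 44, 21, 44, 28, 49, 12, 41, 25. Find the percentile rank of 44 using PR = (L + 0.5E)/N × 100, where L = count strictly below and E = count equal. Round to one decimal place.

N = 10.
Strictly below 44: 7. Equal to 44: 2.
PR = (7 + 0.5·2)/10 × 100 = 80.0

80.0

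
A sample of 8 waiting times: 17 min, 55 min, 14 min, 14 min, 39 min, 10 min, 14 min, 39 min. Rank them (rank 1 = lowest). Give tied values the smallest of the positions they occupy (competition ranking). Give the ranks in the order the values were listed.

5, 8, 2, 2, 6, 1, 2, 6

Sorted (ascending): 10, 14, 14, 14, 17, 39, 39, 55
The 3 values of 14 occupy positions 2–4 → each gets rank 2.
The 2 values of 39 occupy positions 6–7 → each gets rank 6.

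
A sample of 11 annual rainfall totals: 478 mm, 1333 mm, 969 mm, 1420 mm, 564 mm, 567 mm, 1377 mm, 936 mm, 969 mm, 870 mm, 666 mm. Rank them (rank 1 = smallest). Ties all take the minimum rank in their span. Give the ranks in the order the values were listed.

Sorted (ascending): 478, 564, 567, 666, 870, 936, 969, 969, 1333, 1377, 1420
The 2 values of 969 occupy positions 7–8 → each gets rank 7.

1, 9, 7, 11, 2, 3, 10, 6, 7, 5, 4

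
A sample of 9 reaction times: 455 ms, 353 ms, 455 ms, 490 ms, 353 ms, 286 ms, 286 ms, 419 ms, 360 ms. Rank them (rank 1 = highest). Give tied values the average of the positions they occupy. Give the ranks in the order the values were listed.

2.5, 6.5, 2.5, 1, 6.5, 8.5, 8.5, 4, 5

Sorted (descending): 490, 455, 455, 419, 360, 353, 353, 286, 286
The 2 values of 455 occupy positions 2–3 → average rank (2+3)/2 = 2.5.
The 2 values of 353 occupy positions 6–7 → average rank (6+7)/2 = 6.5.
The 2 values of 286 occupy positions 8–9 → average rank (8+9)/2 = 8.5.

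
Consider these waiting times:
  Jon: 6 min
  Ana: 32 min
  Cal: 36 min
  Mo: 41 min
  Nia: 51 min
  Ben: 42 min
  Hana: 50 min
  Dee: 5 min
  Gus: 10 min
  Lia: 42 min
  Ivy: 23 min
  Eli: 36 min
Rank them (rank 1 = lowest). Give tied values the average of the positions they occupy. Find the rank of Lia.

Sorted (ascending): 5, 6, 10, 23, 32, 36, 36, 41, 42, 42, 50, 51
The 2 values of 36 occupy positions 6–7 → average rank (6+7)/2 = 6.5.
The 2 values of 42 occupy positions 9–10 → average rank (9+10)/2 = 9.5.
Lia has value 42 min → rank 9.5.

9.5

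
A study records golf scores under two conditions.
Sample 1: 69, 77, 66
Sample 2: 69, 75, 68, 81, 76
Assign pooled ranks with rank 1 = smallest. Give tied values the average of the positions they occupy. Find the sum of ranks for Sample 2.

24.5

Sorted (ascending): 66, 68, 69, 69, 75, 76, 77, 81
The 2 values of 69 occupy positions 3–4 → average rank (3+4)/2 = 3.5.
Sample 2 values → pooled ranks: 69→3.5, 75→5, 68→2, 81→8, 76→6
Rank sum = 3.5 + 5 + 2 + 8 + 6 = 24.5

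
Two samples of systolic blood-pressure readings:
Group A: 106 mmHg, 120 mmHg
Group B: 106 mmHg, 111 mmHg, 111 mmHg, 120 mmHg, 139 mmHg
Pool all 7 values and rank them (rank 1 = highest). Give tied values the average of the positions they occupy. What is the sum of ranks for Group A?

Sorted (descending): 139, 120, 120, 111, 111, 106, 106
The 2 values of 120 occupy positions 2–3 → average rank (2+3)/2 = 2.5.
The 2 values of 111 occupy positions 4–5 → average rank (4+5)/2 = 4.5.
The 2 values of 106 occupy positions 6–7 → average rank (6+7)/2 = 6.5.
Group A values → pooled ranks: 106→6.5, 120→2.5
Rank sum = 6.5 + 2.5 = 9

9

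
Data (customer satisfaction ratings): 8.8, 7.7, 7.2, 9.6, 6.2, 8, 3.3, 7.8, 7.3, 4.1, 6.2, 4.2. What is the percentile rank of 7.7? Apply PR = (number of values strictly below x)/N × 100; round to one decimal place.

58.3

N = 12.
Strictly below 7.7: 7. Equal to 7.7: 1.
PR = 7/12 × 100 = 58.3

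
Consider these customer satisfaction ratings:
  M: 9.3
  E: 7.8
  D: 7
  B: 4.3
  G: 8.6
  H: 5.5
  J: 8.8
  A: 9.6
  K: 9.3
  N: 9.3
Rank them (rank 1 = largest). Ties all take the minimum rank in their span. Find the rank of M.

Sorted (descending): 9.6, 9.3, 9.3, 9.3, 8.8, 8.6, 7.8, 7, 5.5, 4.3
The 3 values of 9.3 occupy positions 2–4 → each gets rank 2.
M has value 9.3 → rank 2.

2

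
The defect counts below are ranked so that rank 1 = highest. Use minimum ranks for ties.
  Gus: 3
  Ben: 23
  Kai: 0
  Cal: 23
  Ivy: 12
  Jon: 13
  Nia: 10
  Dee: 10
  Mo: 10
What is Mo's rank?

Sorted (descending): 23, 23, 13, 12, 10, 10, 10, 3, 0
The 2 values of 23 occupy positions 1–2 → each gets rank 1.
The 3 values of 10 occupy positions 5–7 → each gets rank 5.
Mo has value 10 → rank 5.

5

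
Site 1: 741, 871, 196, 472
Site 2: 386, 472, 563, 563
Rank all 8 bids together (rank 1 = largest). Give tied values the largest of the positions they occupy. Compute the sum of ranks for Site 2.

21

Sorted (descending): 871, 741, 563, 563, 472, 472, 386, 196
The 2 values of 563 occupy positions 3–4 → each gets rank 4.
The 2 values of 472 occupy positions 5–6 → each gets rank 6.
Site 2 values → pooled ranks: 386→7, 472→6, 563→4, 563→4
Rank sum = 7 + 6 + 4 + 4 = 21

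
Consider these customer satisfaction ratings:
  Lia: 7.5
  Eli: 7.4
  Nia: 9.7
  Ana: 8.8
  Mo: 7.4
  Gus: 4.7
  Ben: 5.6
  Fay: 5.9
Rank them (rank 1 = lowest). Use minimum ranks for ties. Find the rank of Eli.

Sorted (ascending): 4.7, 5.6, 5.9, 7.4, 7.4, 7.5, 8.8, 9.7
The 2 values of 7.4 occupy positions 4–5 → each gets rank 4.
Eli has value 7.4 → rank 4.

4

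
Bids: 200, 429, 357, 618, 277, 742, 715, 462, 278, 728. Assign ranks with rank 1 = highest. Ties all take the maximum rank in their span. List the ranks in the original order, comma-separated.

10, 6, 7, 4, 9, 1, 3, 5, 8, 2

Sorted (descending): 742, 728, 715, 618, 462, 429, 357, 278, 277, 200
No ties — each value takes its position as its rank.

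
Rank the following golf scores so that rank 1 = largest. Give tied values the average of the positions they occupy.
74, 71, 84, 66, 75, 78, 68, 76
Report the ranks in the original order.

Sorted (descending): 84, 78, 76, 75, 74, 71, 68, 66
No ties — each value takes its position as its rank.

5, 6, 1, 8, 4, 2, 7, 3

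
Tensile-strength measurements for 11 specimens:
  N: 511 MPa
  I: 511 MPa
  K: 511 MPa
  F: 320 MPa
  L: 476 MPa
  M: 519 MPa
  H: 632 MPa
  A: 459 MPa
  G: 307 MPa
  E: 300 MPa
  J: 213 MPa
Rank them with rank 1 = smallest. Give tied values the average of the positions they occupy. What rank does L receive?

Sorted (ascending): 213, 300, 307, 320, 459, 476, 511, 511, 511, 519, 632
The 3 values of 511 occupy positions 7–9 → average rank 8.
L has value 476 MPa → rank 6.

6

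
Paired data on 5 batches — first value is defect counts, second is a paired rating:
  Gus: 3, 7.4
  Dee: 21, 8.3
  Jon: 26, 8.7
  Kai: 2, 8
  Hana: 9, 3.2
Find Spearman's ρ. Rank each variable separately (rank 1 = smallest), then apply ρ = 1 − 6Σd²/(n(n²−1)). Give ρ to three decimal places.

Ranks of variable 1: 2, 4, 5, 1, 3
Ranks of variable 2: 2, 4, 5, 3, 1
d = r₁ − r₂: 0, 0, 0, -2, 2
d²: 0, 0, 0, 4, 4; Σd² = 8
ρ = 1 − 6·8/(5·24) = 1 − 48/120 = 0.600

0.600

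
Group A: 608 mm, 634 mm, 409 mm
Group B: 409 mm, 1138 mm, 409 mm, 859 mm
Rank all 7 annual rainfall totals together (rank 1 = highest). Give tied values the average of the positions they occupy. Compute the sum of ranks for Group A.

Sorted (descending): 1138, 859, 634, 608, 409, 409, 409
The 3 values of 409 occupy positions 5–7 → average rank 6.
Group A values → pooled ranks: 608→4, 634→3, 409→6
Rank sum = 4 + 3 + 6 = 13

13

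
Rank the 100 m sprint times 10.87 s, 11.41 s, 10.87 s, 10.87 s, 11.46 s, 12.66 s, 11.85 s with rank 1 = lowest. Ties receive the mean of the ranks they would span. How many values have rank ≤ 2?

Sorted (ascending): 10.87, 10.87, 10.87, 11.41, 11.46, 11.85, 12.66
The 3 values of 10.87 occupy positions 1–3 → average rank 2.
Ranks ≤ 2: {2, 2, 2} → 3 values.

3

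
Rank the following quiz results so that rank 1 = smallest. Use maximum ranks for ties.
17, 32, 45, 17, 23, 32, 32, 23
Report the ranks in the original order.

Sorted (ascending): 17, 17, 23, 23, 32, 32, 32, 45
The 2 values of 17 occupy positions 1–2 → each gets rank 2.
The 2 values of 23 occupy positions 3–4 → each gets rank 4.
The 3 values of 32 occupy positions 5–7 → each gets rank 7.

2, 7, 8, 2, 4, 7, 7, 4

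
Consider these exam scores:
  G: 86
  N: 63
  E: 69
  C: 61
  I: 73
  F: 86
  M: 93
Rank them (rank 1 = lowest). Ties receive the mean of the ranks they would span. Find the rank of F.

Sorted (ascending): 61, 63, 69, 73, 86, 86, 93
The 2 values of 86 occupy positions 5–6 → average rank (5+6)/2 = 5.5.
F has value 86 → rank 5.5.

5.5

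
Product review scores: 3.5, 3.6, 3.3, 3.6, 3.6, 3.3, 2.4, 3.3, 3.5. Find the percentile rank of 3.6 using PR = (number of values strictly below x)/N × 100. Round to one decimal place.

N = 9.
Strictly below 3.6: 6. Equal to 3.6: 3.
PR = 6/9 × 100 = 66.7

66.7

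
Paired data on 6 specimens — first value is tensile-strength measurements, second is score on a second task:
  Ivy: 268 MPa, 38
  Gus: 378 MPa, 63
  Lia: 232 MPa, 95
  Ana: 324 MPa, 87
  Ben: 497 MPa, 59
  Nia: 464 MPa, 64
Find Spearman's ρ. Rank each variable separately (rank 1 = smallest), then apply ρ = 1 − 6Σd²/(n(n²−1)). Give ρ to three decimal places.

-0.371

Ranks of variable 1: 2, 4, 1, 3, 6, 5
Ranks of variable 2: 1, 3, 6, 5, 2, 4
d = r₁ − r₂: 1, 1, -5, -2, 4, 1
d²: 1, 1, 25, 4, 16, 1; Σd² = 48
ρ = 1 − 6·48/(6·35) = 1 − 288/210 = -0.371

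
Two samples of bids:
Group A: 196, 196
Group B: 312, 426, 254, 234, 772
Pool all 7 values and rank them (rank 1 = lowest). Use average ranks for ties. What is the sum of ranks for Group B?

25

Sorted (ascending): 196, 196, 234, 254, 312, 426, 772
The 2 values of 196 occupy positions 1–2 → average rank (1+2)/2 = 1.5.
Group B values → pooled ranks: 312→5, 426→6, 254→4, 234→3, 772→7
Rank sum = 5 + 6 + 4 + 3 + 7 = 25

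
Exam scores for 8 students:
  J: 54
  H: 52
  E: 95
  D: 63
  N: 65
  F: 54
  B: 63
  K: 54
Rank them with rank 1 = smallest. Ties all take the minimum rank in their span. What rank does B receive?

5

Sorted (ascending): 52, 54, 54, 54, 63, 63, 65, 95
The 3 values of 54 occupy positions 2–4 → each gets rank 2.
The 2 values of 63 occupy positions 5–6 → each gets rank 5.
B has value 63 → rank 5.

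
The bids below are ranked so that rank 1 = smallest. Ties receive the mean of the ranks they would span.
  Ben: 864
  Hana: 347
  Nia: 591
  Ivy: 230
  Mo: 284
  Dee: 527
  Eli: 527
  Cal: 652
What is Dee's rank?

Sorted (ascending): 230, 284, 347, 527, 527, 591, 652, 864
The 2 values of 527 occupy positions 4–5 → average rank (4+5)/2 = 4.5.
Dee has value 527 → rank 4.5.

4.5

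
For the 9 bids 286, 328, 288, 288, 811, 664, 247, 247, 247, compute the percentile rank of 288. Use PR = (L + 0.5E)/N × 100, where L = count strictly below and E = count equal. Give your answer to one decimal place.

N = 9.
Strictly below 288: 4. Equal to 288: 2.
PR = (4 + 0.5·2)/9 × 100 = 55.6

55.6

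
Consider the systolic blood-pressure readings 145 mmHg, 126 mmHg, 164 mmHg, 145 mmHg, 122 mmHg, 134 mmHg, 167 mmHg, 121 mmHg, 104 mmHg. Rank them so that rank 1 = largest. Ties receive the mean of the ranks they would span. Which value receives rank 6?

126

Sorted (descending): 167, 164, 145, 145, 134, 126, 122, 121, 104
The 2 values of 145 occupy positions 3–4 → average rank (3+4)/2 = 3.5.
Rank 6 → value 126.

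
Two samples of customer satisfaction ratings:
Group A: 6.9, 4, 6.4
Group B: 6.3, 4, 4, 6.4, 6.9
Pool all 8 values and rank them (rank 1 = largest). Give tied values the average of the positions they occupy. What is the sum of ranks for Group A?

12

Sorted (descending): 6.9, 6.9, 6.4, 6.4, 6.3, 4, 4, 4
The 2 values of 6.9 occupy positions 1–2 → average rank (1+2)/2 = 1.5.
The 2 values of 6.4 occupy positions 3–4 → average rank (3+4)/2 = 3.5.
The 3 values of 4 occupy positions 6–8 → average rank 7.
Group A values → pooled ranks: 6.9→1.5, 4→7, 6.4→3.5
Rank sum = 1.5 + 7 + 3.5 = 12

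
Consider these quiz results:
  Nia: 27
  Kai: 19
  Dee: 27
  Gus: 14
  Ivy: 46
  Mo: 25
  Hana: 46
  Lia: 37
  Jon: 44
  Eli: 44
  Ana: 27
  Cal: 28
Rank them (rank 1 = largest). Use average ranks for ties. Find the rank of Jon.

Sorted (descending): 46, 46, 44, 44, 37, 28, 27, 27, 27, 25, 19, 14
The 2 values of 46 occupy positions 1–2 → average rank (1+2)/2 = 1.5.
The 2 values of 44 occupy positions 3–4 → average rank (3+4)/2 = 3.5.
The 3 values of 27 occupy positions 7–9 → average rank 8.
Jon has value 44 → rank 3.5.

3.5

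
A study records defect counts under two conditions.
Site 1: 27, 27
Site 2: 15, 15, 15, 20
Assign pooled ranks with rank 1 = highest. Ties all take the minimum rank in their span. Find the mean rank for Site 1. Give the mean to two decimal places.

Sorted (descending): 27, 27, 20, 15, 15, 15
The 2 values of 27 occupy positions 1–2 → each gets rank 1.
The 3 values of 15 occupy positions 4–6 → each gets rank 4.
Site 1 values → pooled ranks: 27→1, 27→1
Mean rank = (1 + 1) / 2 = 1.00

1.00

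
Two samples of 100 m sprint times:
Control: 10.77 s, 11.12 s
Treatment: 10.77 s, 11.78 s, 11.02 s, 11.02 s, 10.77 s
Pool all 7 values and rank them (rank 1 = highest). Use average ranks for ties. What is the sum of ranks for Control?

Sorted (descending): 11.78, 11.12, 11.02, 11.02, 10.77, 10.77, 10.77
The 2 values of 11.02 occupy positions 3–4 → average rank (3+4)/2 = 3.5.
The 3 values of 10.77 occupy positions 5–7 → average rank 6.
Control values → pooled ranks: 10.77→6, 11.12→2
Rank sum = 6 + 2 = 8

8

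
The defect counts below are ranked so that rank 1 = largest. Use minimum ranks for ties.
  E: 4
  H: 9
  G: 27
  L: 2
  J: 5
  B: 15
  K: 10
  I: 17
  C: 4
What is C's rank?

Sorted (descending): 27, 17, 15, 10, 9, 5, 4, 4, 2
The 2 values of 4 occupy positions 7–8 → each gets rank 7.
C has value 4 → rank 7.

7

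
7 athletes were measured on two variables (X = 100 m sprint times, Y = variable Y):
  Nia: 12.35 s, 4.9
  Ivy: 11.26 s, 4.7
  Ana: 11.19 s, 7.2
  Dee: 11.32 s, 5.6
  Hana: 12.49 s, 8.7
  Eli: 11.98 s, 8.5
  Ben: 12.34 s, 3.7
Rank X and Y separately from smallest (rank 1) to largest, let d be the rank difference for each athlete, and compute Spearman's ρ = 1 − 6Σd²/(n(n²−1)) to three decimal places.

Ranks of variable 1: 6, 2, 1, 3, 7, 4, 5
Ranks of variable 2: 3, 2, 5, 4, 7, 6, 1
d = r₁ − r₂: 3, 0, -4, -1, 0, -2, 4
d²: 9, 0, 16, 1, 0, 4, 16; Σd² = 46
ρ = 1 − 6·46/(7·48) = 1 − 276/336 = 0.179

0.179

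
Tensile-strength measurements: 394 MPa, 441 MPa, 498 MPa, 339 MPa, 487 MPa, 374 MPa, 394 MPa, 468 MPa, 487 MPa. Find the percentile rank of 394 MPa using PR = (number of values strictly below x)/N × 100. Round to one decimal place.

22.2

N = 9.
Strictly below 394: 2. Equal to 394: 2.
PR = 2/9 × 100 = 22.2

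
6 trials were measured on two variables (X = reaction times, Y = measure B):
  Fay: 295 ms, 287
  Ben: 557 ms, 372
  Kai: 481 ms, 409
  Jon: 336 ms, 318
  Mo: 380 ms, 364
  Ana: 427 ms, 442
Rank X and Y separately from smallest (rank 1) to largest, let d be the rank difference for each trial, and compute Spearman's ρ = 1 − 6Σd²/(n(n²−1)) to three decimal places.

0.771

Ranks of variable 1: 1, 6, 5, 2, 3, 4
Ranks of variable 2: 1, 4, 5, 2, 3, 6
d = r₁ − r₂: 0, 2, 0, 0, 0, -2
d²: 0, 4, 0, 0, 0, 4; Σd² = 8
ρ = 1 − 6·8/(6·35) = 1 − 48/210 = 0.771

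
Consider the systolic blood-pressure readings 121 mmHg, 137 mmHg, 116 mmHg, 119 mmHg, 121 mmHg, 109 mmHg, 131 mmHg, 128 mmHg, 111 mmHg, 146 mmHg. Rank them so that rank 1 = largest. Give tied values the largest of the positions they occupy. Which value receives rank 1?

146

Sorted (descending): 146, 137, 131, 128, 121, 121, 119, 116, 111, 109
The 2 values of 121 occupy positions 5–6 → each gets rank 6.
Rank 1 → value 146.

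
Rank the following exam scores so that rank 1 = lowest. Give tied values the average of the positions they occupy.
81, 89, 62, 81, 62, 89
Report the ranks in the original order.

Sorted (ascending): 62, 62, 81, 81, 89, 89
The 2 values of 62 occupy positions 1–2 → average rank (1+2)/2 = 1.5.
The 2 values of 81 occupy positions 3–4 → average rank (3+4)/2 = 3.5.
The 2 values of 89 occupy positions 5–6 → average rank (5+6)/2 = 5.5.

3.5, 5.5, 1.5, 3.5, 1.5, 5.5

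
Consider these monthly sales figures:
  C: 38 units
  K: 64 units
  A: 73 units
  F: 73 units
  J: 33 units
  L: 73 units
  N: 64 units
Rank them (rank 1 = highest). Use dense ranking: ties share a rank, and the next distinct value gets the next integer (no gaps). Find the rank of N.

2

Sorted (descending): 73, 73, 73, 64, 64, 38, 33
The 3 values of 73 share dense rank 1.
The 2 values of 64 share dense rank 2.
Remaining distinct values take the next consecutive integers.
N has value 64 units → rank 2.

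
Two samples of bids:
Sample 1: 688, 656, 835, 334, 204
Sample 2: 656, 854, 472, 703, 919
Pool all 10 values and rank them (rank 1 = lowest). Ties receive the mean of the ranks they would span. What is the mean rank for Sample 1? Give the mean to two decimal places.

4.30

Sorted (ascending): 204, 334, 472, 656, 656, 688, 703, 835, 854, 919
The 2 values of 656 occupy positions 4–5 → average rank (4+5)/2 = 4.5.
Sample 1 values → pooled ranks: 688→6, 656→4.5, 835→8, 334→2, 204→1
Mean rank = (6 + 4.5 + 8 + 2 + 1) / 5 = 4.30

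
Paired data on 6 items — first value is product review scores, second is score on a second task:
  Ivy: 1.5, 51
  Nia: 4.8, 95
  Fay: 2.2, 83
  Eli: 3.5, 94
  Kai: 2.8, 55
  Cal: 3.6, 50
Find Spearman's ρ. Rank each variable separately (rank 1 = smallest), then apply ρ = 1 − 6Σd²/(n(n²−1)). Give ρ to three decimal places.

Ranks of variable 1: 1, 6, 2, 4, 3, 5
Ranks of variable 2: 2, 6, 4, 5, 3, 1
d = r₁ − r₂: -1, 0, -2, -1, 0, 4
d²: 1, 0, 4, 1, 0, 16; Σd² = 22
ρ = 1 − 6·22/(6·35) = 1 − 132/210 = 0.371

0.371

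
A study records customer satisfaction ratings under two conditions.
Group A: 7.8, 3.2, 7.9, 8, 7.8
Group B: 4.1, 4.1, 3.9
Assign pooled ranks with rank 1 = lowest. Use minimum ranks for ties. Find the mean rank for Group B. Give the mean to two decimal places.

2.67

Sorted (ascending): 3.2, 3.9, 4.1, 4.1, 7.8, 7.8, 7.9, 8
The 2 values of 4.1 occupy positions 3–4 → each gets rank 3.
The 2 values of 7.8 occupy positions 5–6 → each gets rank 5.
Group B values → pooled ranks: 4.1→3, 4.1→3, 3.9→2
Mean rank = (3 + 3 + 2) / 3 = 2.67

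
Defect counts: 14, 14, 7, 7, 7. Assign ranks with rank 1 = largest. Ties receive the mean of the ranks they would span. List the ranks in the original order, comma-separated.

Sorted (descending): 14, 14, 7, 7, 7
The 2 values of 14 occupy positions 1–2 → average rank (1+2)/2 = 1.5.
The 3 values of 7 occupy positions 3–5 → average rank 4.

1.5, 1.5, 4, 4, 4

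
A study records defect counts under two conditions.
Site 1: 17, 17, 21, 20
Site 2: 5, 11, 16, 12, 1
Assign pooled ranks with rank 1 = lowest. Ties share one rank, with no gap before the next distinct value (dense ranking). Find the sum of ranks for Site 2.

15

Sorted (ascending): 1, 5, 11, 12, 16, 17, 17, 20, 21
The 2 values of 17 share dense rank 6.
Remaining distinct values take the next consecutive integers.
Site 2 values → pooled ranks: 5→2, 11→3, 16→5, 12→4, 1→1
Rank sum = 2 + 3 + 5 + 4 + 1 = 15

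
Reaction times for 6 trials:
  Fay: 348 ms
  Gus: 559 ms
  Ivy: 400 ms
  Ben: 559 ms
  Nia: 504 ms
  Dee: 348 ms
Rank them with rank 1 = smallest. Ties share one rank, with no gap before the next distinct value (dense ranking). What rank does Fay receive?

1

Sorted (ascending): 348, 348, 400, 504, 559, 559
The 2 values of 348 share dense rank 1.
The 2 values of 559 share dense rank 4.
Remaining distinct values take the next consecutive integers.
Fay has value 348 ms → rank 1.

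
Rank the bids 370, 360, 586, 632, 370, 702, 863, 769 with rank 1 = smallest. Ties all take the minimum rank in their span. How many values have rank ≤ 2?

3

Sorted (ascending): 360, 370, 370, 586, 632, 702, 769, 863
The 2 values of 370 occupy positions 2–3 → each gets rank 2.
Ranks ≤ 2: {1, 2, 2} → 3 values.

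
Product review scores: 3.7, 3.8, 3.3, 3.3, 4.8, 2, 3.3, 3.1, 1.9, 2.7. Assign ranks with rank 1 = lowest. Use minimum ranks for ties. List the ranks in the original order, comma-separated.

8, 9, 5, 5, 10, 2, 5, 4, 1, 3

Sorted (ascending): 1.9, 2, 2.7, 3.1, 3.3, 3.3, 3.3, 3.7, 3.8, 4.8
The 3 values of 3.3 occupy positions 5–7 → each gets rank 5.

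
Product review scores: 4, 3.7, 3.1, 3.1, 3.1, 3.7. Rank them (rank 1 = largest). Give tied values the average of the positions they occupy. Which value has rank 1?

Sorted (descending): 4, 3.7, 3.7, 3.1, 3.1, 3.1
The 2 values of 3.7 occupy positions 2–3 → average rank (2+3)/2 = 2.5.
The 3 values of 3.1 occupy positions 4–6 → average rank 5.
Rank 1 → value 4.

4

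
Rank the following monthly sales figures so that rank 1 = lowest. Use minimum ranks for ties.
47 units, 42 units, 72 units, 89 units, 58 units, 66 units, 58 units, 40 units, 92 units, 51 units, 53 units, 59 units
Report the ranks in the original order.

3, 2, 10, 11, 6, 9, 6, 1, 12, 4, 5, 8

Sorted (ascending): 40, 42, 47, 51, 53, 58, 58, 59, 66, 72, 89, 92
The 2 values of 58 occupy positions 6–7 → each gets rank 6.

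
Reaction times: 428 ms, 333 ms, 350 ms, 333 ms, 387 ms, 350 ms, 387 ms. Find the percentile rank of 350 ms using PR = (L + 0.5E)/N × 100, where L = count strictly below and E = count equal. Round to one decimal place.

42.9

N = 7.
Strictly below 350: 2. Equal to 350: 2.
PR = (2 + 0.5·2)/7 × 100 = 42.9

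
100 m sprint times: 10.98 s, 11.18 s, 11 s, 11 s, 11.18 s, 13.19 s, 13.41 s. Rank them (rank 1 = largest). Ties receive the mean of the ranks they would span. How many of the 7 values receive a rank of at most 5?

4

Sorted (descending): 13.41, 13.19, 11.18, 11.18, 11, 11, 10.98
The 2 values of 11.18 occupy positions 3–4 → average rank (3+4)/2 = 3.5.
The 2 values of 11 occupy positions 5–6 → average rank (5+6)/2 = 5.5.
Ranks ≤ 5: {1, 2, 3.5, 3.5} → 4 values.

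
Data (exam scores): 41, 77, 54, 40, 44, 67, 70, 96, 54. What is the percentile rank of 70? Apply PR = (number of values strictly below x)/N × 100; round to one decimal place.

66.7

N = 9.
Strictly below 70: 6. Equal to 70: 1.
PR = 6/9 × 100 = 66.7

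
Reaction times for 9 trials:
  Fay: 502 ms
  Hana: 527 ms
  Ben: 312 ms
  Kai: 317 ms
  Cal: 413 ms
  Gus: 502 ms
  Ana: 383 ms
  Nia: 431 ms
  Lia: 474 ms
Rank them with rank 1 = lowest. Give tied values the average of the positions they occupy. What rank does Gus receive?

Sorted (ascending): 312, 317, 383, 413, 431, 474, 502, 502, 527
The 2 values of 502 occupy positions 7–8 → average rank (7+8)/2 = 7.5.
Gus has value 502 ms → rank 7.5.

7.5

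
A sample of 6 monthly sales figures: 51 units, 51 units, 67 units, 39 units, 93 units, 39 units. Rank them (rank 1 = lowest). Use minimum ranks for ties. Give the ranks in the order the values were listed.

3, 3, 5, 1, 6, 1

Sorted (ascending): 39, 39, 51, 51, 67, 93
The 2 values of 39 occupy positions 1–2 → each gets rank 1.
The 2 values of 51 occupy positions 3–4 → each gets rank 3.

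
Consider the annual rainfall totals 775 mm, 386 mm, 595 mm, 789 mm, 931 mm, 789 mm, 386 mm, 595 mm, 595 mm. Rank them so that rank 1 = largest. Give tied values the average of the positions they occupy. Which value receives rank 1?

931

Sorted (descending): 931, 789, 789, 775, 595, 595, 595, 386, 386
The 2 values of 789 occupy positions 2–3 → average rank (2+3)/2 = 2.5.
The 3 values of 595 occupy positions 5–7 → average rank 6.
The 2 values of 386 occupy positions 8–9 → average rank (8+9)/2 = 8.5.
Rank 1 → value 931.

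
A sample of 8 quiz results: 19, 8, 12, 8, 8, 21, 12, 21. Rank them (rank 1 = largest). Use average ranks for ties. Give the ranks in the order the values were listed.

3, 7, 4.5, 7, 7, 1.5, 4.5, 1.5

Sorted (descending): 21, 21, 19, 12, 12, 8, 8, 8
The 2 values of 21 occupy positions 1–2 → average rank (1+2)/2 = 1.5.
The 2 values of 12 occupy positions 4–5 → average rank (4+5)/2 = 4.5.
The 3 values of 8 occupy positions 6–8 → average rank 7.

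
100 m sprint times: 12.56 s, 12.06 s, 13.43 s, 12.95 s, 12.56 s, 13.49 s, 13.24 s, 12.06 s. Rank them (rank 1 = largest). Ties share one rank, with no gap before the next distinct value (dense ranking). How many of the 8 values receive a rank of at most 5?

Sorted (descending): 13.49, 13.43, 13.24, 12.95, 12.56, 12.56, 12.06, 12.06
The 2 values of 12.56 share dense rank 5.
The 2 values of 12.06 share dense rank 6.
Remaining distinct values take the next consecutive integers.
Ranks ≤ 5: {1, 2, 3, 4, 5, 5} → 6 values.

6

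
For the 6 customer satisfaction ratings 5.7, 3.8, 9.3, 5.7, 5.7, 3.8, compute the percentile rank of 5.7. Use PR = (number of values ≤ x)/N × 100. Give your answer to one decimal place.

N = 6.
Strictly below 5.7: 2. Equal to 5.7: 3.
PR = 5/6 × 100 = 83.3

83.3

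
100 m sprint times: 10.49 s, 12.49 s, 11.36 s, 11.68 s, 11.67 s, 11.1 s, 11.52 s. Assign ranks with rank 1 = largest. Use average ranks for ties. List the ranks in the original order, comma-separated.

7, 1, 5, 2, 3, 6, 4

Sorted (descending): 12.49, 11.68, 11.67, 11.52, 11.36, 11.1, 10.49
No ties — each value takes its position as its rank.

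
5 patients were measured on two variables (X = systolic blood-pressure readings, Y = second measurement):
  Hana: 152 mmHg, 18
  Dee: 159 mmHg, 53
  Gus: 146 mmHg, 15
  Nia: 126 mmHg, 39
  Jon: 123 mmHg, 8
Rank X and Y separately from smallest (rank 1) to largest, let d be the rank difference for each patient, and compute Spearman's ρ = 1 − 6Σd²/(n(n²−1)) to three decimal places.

Ranks of variable 1: 4, 5, 3, 2, 1
Ranks of variable 2: 3, 5, 2, 4, 1
d = r₁ − r₂: 1, 0, 1, -2, 0
d²: 1, 0, 1, 4, 0; Σd² = 6
ρ = 1 − 6·6/(5·24) = 1 − 36/120 = 0.700

0.700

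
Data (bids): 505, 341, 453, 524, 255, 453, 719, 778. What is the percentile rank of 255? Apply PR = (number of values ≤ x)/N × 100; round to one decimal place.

12.5

N = 8.
Strictly below 255: 0. Equal to 255: 1.
PR = 1/8 × 100 = 12.5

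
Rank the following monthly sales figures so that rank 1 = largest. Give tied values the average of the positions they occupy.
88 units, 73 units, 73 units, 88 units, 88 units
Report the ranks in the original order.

Sorted (descending): 88, 88, 88, 73, 73
The 3 values of 88 occupy positions 1–3 → average rank 2.
The 2 values of 73 occupy positions 4–5 → average rank (4+5)/2 = 4.5.

2, 4.5, 4.5, 2, 2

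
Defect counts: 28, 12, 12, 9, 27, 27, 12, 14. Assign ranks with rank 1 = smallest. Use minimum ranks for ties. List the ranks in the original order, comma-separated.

Sorted (ascending): 9, 12, 12, 12, 14, 27, 27, 28
The 3 values of 12 occupy positions 2–4 → each gets rank 2.
The 2 values of 27 occupy positions 6–7 → each gets rank 6.

8, 2, 2, 1, 6, 6, 2, 5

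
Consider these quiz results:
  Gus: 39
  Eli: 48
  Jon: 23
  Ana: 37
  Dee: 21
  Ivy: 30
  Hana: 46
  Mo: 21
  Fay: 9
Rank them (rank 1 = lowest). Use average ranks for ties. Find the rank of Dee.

Sorted (ascending): 9, 21, 21, 23, 30, 37, 39, 46, 48
The 2 values of 21 occupy positions 2–3 → average rank (2+3)/2 = 2.5.
Dee has value 21 → rank 2.5.

2.5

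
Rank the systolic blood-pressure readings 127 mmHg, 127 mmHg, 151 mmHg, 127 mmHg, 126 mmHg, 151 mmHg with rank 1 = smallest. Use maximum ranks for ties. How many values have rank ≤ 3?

1

Sorted (ascending): 126, 127, 127, 127, 151, 151
The 3 values of 127 occupy positions 2–4 → each gets rank 4.
The 2 values of 151 occupy positions 5–6 → each gets rank 6.
Ranks ≤ 3: {1} → 1 value.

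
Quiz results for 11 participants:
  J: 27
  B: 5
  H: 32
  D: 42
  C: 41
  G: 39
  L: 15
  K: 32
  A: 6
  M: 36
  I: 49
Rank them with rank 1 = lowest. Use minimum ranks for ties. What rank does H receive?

5

Sorted (ascending): 5, 6, 15, 27, 32, 32, 36, 39, 41, 42, 49
The 2 values of 32 occupy positions 5–6 → each gets rank 5.
H has value 32 → rank 5.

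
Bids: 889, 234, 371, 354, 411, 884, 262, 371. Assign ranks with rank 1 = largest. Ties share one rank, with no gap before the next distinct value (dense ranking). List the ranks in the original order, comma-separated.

Sorted (descending): 889, 884, 411, 371, 371, 354, 262, 234
The 2 values of 371 share dense rank 4.
Remaining distinct values take the next consecutive integers.

1, 7, 4, 5, 3, 2, 6, 4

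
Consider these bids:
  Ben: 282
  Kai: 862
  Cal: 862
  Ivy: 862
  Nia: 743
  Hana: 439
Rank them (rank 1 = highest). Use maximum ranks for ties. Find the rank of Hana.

5

Sorted (descending): 862, 862, 862, 743, 439, 282
The 3 values of 862 occupy positions 1–3 → each gets rank 3.
Hana has value 439 → rank 5.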